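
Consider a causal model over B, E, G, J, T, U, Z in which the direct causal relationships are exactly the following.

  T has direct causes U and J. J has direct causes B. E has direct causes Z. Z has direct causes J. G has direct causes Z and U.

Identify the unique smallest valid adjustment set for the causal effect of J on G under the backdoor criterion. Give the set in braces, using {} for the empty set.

Variables eligible for adjustment (non-descendants of J, excluding J and G): {B, U}.
Backdoor paths from J to G:
  (none)
With no backdoor paths the empty set already satisfies the criterion, and it is trivially minimal.

{}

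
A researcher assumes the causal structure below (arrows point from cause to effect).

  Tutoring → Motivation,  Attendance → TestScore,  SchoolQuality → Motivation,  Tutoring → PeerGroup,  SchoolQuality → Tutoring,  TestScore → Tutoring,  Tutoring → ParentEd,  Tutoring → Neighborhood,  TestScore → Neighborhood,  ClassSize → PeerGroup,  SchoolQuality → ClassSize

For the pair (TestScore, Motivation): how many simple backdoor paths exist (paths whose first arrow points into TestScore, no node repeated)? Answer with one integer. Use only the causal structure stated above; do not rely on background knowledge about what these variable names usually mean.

A backdoor path from TestScore to Motivation is any simple undirected path whose first edge points into TestScore (i.e. leaves TestScore via a parent).
Parents of TestScore: {Attendance}.
No simple path from any parent of TestScore reaches Motivation without revisiting TestScore, so there are no backdoor paths.

0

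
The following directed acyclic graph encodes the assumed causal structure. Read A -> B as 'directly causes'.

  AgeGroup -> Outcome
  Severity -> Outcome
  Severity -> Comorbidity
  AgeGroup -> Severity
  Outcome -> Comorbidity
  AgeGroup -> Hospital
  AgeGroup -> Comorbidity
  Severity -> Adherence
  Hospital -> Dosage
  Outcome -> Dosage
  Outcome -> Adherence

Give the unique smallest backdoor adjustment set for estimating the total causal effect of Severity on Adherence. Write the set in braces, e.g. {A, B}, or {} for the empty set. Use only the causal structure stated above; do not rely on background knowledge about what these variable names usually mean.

{AgeGroup}

Variables eligible for adjustment (non-descendants of Severity, excluding Severity and Adherence): {AgeGroup, Hospital}.
Backdoor paths from Severity to Adherence:
  P1: Severity <- AgeGroup -> Hospital -> Dosage <- Outcome -> Adherence
  P2: Severity <- AgeGroup -> Outcome -> Adherence
  P3: Severity <- AgeGroup -> Comorbidity <- Outcome -> Adherence
The empty set is not sufficient: P2 (Severity <- AgeGroup -> Outcome -> Adherence) has no collider blocking it and no conditioned non-collider, so it is open.
Try {AgeGroup}:
  P1: blocked at fork node AgeGroup ∈ conditioning set.
  P2: blocked at fork node AgeGroup ∈ conditioning set.
  P3: blocked at fork node AgeGroup ∈ conditioning set.
{AgeGroup} contains no descendant of Severity and blocks every backdoor path.
No other singleton works — e.g. {Hospital} leaves P2 open — so {AgeGroup} is the unique smallest valid adjustment set.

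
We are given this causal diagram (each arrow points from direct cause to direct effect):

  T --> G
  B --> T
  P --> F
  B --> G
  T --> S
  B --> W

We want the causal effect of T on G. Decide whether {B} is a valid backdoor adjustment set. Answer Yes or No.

Yes

Backdoor paths from T to G (paths whose first edge points into T):
  P1: T <- B -> G
Condition 1 (no descendant of T in the set): holds — descendants of T are {G, S}; none are in {B}.
Condition 2 (every backdoor path blocked by {B}):
  P1: blocked at fork node B ∈ conditioning set.
{B} satisfies the backdoor criterion.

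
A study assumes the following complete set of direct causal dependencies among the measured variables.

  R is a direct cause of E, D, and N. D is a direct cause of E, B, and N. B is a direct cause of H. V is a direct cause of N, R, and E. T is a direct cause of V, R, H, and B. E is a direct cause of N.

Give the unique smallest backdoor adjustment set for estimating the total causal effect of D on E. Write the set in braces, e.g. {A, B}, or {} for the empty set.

Variables eligible for adjustment (non-descendants of D, excluding D and E): {R, T, V}.
Backdoor paths from D to E:
  P1: D <- R <- T -> V -> E
  P2: D <- R <- T -> V -> N <- E
  P3: D <- R <- V -> E
  P4: D <- R <- V -> N <- E
  P5: D <- R -> E
  P6: D <- R -> N <- V -> E
  P7: D <- R -> N <- E
The empty set is not sufficient: P1 (D <- R <- T -> V -> E) has no collider blocking it and no conditioned non-collider, so it is open.
Try {R}:
  P1: blocked at chain node R ∈ conditioning set.
  P2: blocked at chain node R ∈ conditioning set.
  P3: blocked at chain node R ∈ conditioning set.
  P4: blocked at chain node R ∈ conditioning set.
  P5: blocked at fork node R ∈ conditioning set.
  P6: blocked at fork node R ∈ conditioning set.
  P7: blocked at fork node R ∈ conditioning set.
{R} contains no descendant of D and blocks every backdoor path.
No other singleton works — e.g. {T} leaves P3 open — so {R} is the unique smallest valid adjustment set.

{R}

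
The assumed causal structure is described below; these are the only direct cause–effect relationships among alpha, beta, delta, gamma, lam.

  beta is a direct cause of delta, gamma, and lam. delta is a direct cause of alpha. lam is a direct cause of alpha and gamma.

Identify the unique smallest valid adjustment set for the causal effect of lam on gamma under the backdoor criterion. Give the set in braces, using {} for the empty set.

{beta}

Variables eligible for adjustment (non-descendants of lam, excluding lam and gamma): {beta, delta}.
Backdoor paths from lam to gamma:
  P1: lam <- beta -> gamma
The empty set is not sufficient: P1 (lam <- beta -> gamma) has no collider blocking it and no conditioned non-collider, so it is open.
Try {beta}:
  P1: blocked at fork node beta ∈ conditioning set.
{beta} contains no descendant of lam and blocks every backdoor path.
No other singleton works — e.g. {delta} leaves P1 open — so {beta} is the unique smallest valid adjustment set.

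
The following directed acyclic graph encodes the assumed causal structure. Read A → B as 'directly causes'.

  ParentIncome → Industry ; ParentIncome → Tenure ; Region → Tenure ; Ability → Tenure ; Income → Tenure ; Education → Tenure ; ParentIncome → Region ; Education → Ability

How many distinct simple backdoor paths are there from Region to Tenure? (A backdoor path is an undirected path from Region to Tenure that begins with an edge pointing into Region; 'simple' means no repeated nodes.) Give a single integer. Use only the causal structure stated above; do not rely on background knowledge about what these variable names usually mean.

A backdoor path from Region to Tenure is any simple undirected path whose first edge points into Region (i.e. leaves Region via a parent).
Parents of Region: {ParentIncome}.
Enumerating:
  P1: Region <- ParentIncome -> Tenure
That exhausts the simple backdoor paths. Count: 1.

1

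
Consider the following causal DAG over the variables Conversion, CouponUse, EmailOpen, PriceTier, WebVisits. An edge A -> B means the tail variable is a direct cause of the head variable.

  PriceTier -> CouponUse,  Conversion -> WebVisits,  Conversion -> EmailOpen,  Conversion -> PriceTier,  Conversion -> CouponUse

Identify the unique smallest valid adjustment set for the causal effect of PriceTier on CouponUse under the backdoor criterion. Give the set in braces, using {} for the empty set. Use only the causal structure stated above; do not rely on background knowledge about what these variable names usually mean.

{Conversion}

Variables eligible for adjustment (non-descendants of PriceTier, excluding PriceTier and CouponUse): {Conversion, EmailOpen, WebVisits}.
Backdoor paths from PriceTier to CouponUse:
  P1: PriceTier <- Conversion -> CouponUse
The empty set is not sufficient: P1 (PriceTier <- Conversion -> CouponUse) has no collider blocking it and no conditioned non-collider, so it is open.
Try {Conversion}:
  P1: blocked at fork node Conversion ∈ conditioning set.
{Conversion} contains no descendant of PriceTier and blocks every backdoor path.
No other singleton works — e.g. {WebVisits} leaves P1 open — so {Conversion} is the unique smallest valid adjustment set.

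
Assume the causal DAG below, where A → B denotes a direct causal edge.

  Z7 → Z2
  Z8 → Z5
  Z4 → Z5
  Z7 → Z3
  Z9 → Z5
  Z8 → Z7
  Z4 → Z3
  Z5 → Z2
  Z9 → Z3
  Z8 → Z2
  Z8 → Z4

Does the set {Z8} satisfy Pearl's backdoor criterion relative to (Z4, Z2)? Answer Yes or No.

Yes

Backdoor paths from Z4 to Z2 (paths whose first edge points into Z4):
  P1: Z4 <- Z8 -> Z7 -> Z3 <- Z9 -> Z5 -> Z2
  P2: Z4 <- Z8 -> Z7 -> Z2
  P3: Z4 <- Z8 -> Z5 <- Z9 -> Z3 <- Z7 -> Z2
  P4: Z4 <- Z8 -> Z5 -> Z2
  P5: Z4 <- Z8 -> Z2
Condition 1 (no descendant of Z4 in the set): holds — descendants of Z4 are {Z2, Z3, Z5}; none are in {Z8}.
Condition 2 (every backdoor path blocked by {Z8}):
  P1: blocked at fork node Z8 ∈ conditioning set.
  P2: blocked at fork node Z8 ∈ conditioning set.
  P3: blocked at fork node Z8 ∈ conditioning set.
  P4: blocked at fork node Z8 ∈ conditioning set.
  P5: blocked at fork node Z8 ∈ conditioning set.
{Z8} satisfies the backdoor criterion.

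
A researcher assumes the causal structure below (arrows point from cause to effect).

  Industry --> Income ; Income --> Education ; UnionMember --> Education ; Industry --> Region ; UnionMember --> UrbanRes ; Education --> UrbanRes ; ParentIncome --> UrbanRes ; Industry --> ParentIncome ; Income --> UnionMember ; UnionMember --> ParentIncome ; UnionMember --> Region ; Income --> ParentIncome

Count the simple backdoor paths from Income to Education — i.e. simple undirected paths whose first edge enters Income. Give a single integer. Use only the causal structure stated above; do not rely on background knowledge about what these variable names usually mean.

A backdoor path from Income to Education is any simple undirected path whose first edge points into Income (i.e. leaves Income via a parent).
Parents of Income: {Industry}.
Enumerating:
  P1: Income <- Industry -> ParentIncome <- UnionMember -> Education
  P2: Income <- Industry -> ParentIncome <- UnionMember -> UrbanRes <- Education
  P3: Income <- Industry -> ParentIncome -> UrbanRes <- UnionMember -> Education
  P4: Income <- Industry -> ParentIncome -> UrbanRes <- Education
  P5: Income <- Industry -> Region <- UnionMember -> ParentIncome -> UrbanRes <- Education
  P6: Income <- Industry -> Region <- UnionMember -> Education
  P7: Income <- Industry -> Region <- UnionMember -> UrbanRes <- Education
That exhausts the simple backdoor paths. Count: 7.

7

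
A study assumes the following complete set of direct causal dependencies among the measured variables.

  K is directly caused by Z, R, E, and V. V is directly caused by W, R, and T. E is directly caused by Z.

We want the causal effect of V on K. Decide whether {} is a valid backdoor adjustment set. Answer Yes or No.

Backdoor paths from V to K (paths whose first edge points into V):
  P1: V <- R -> K
Condition 1 (no descendant of V in the set): holds — descendants of V are {K}; none are in {}.
Condition 2 (every backdoor path blocked by {}):
  P1: open — no interior node is in the conditioning set.
{} does not satisfy the backdoor criterion.

No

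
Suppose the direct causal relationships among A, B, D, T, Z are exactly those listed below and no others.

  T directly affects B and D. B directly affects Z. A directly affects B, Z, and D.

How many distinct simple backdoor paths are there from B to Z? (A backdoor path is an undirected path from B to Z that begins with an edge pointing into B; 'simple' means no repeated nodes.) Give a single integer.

2

A backdoor path from B to Z is any simple undirected path whose first edge points into B (i.e. leaves B via a parent).
Parents of B: {A, T}.
Enumerating:
  P1: B <- A -> Z
  P2: B <- T -> D <- A -> Z
That exhausts the simple backdoor paths. Count: 2.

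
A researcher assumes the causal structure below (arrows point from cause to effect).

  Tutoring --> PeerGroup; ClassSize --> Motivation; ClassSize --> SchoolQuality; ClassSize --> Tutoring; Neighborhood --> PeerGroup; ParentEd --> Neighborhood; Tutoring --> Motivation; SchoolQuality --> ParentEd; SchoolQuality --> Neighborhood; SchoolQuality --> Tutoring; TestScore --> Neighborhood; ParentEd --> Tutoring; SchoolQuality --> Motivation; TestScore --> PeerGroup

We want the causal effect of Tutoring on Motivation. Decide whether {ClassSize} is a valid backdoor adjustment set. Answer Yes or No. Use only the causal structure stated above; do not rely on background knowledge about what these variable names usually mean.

Backdoor paths from Tutoring to Motivation (paths whose first edge points into Tutoring):
  P1: Tutoring <- ClassSize -> SchoolQuality -> Motivation
  P2: Tutoring <- ClassSize -> Motivation
  P3: Tutoring <- SchoolQuality <- ClassSize -> Motivation
  P4: Tutoring <- SchoolQuality -> Motivation
  P5: Tutoring <- ParentEd <- SchoolQuality <- ClassSize -> Motivation
  P6: Tutoring <- ParentEd <- SchoolQuality -> Motivation
  P7: Tutoring <- ParentEd -> Neighborhood <- SchoolQuality <- ClassSize -> Motivation
  P8: Tutoring <- ParentEd -> Neighborhood <- SchoolQuality -> Motivation
Condition 1 (no descendant of Tutoring in the set): holds — descendants of Tutoring are {Motivation, PeerGroup}; none are in {ClassSize}.
Condition 2 (every backdoor path blocked by {ClassSize}):
  P1: blocked at fork node ClassSize ∈ conditioning set.
  P2: blocked at fork node ClassSize ∈ conditioning set.
  P3: blocked at fork node ClassSize ∈ conditioning set.
  P4: open — no interior node is in the conditioning set.
  P5: blocked at fork node ClassSize ∈ conditioning set.
  P6: open — no interior node is in the conditioning set.
  P7: blocked at collider Neighborhood (neither it nor any descendant is in the conditioning set).
  P8: blocked at collider Neighborhood (neither it nor any descendant is in the conditioning set).
{ClassSize} does not satisfy the backdoor criterion.

No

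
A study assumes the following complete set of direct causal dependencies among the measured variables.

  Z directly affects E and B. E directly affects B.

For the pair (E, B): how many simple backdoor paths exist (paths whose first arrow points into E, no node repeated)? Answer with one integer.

A backdoor path from E to B is any simple undirected path whose first edge points into E (i.e. leaves E via a parent).
Parents of E: {Z}.
Enumerating:
  P1: E <- Z -> B
That exhausts the simple backdoor paths. Count: 1.

1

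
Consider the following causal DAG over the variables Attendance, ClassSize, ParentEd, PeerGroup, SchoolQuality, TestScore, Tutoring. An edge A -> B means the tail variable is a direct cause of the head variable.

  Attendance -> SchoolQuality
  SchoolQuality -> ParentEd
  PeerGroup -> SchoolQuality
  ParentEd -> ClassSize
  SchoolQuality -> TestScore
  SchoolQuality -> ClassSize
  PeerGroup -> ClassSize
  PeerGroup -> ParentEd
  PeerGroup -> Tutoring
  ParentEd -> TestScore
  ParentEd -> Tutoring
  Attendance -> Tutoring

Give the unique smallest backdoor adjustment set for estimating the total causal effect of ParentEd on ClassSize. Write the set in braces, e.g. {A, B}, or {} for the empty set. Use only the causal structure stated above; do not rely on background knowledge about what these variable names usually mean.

{PeerGroup, SchoolQuality}

Variables eligible for adjustment (non-descendants of ParentEd, excluding ParentEd and ClassSize): {Attendance, PeerGroup, SchoolQuality}.
Backdoor paths from ParentEd to ClassSize:
  P1: ParentEd <- PeerGroup -> SchoolQuality -> ClassSize
  P2: ParentEd <- PeerGroup -> Tutoring <- Attendance -> SchoolQuality -> ClassSize
  P3: ParentEd <- PeerGroup -> ClassSize
  P4: ParentEd <- SchoolQuality <- Attendance -> Tutoring <- PeerGroup -> ClassSize
  P5: ParentEd <- SchoolQuality <- PeerGroup -> ClassSize
  P6: ParentEd <- SchoolQuality -> ClassSize
The empty set is not sufficient: P1 (ParentEd <- PeerGroup -> SchoolQuality -> ClassSize) has no collider blocking it and no conditioned non-collider, so it is open.
Try {PeerGroup, SchoolQuality}:
  P1: blocked at fork node PeerGroup ∈ conditioning set.
  P2: blocked at fork node PeerGroup ∈ conditioning set.
  P3: blocked at fork node PeerGroup ∈ conditioning set.
  P4: blocked at chain node SchoolQuality ∈ conditioning set.
  P5: blocked at chain node SchoolQuality ∈ conditioning set.
  P6: blocked at fork node SchoolQuality ∈ conditioning set.
{PeerGroup, SchoolQuality} contains no descendant of ParentEd and blocks every backdoor path.
Every element of {PeerGroup, SchoolQuality} is needed (dropping PeerGroup leaves P3 open; dropping SchoolQuality leaves P6 open), so no proper subset is valid.
Among all size-2 subsets of the eligible variables, only {PeerGroup, SchoolQuality} blocks every backdoor path, so it is the unique smallest valid adjustment set.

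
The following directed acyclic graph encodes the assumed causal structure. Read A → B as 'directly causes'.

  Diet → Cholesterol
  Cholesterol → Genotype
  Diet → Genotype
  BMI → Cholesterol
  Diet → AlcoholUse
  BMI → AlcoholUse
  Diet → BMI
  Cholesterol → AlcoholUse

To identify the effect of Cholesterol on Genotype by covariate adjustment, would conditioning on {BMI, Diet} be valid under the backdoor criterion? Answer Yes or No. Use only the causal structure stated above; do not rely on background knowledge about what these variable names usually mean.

Backdoor paths from Cholesterol to Genotype (paths whose first edge points into Cholesterol):
  P1: Cholesterol <- Diet -> Genotype
  P2: Cholesterol <- BMI <- Diet -> Genotype
  P3: Cholesterol <- BMI -> AlcoholUse <- Diet -> Genotype
Condition 1 (no descendant of Cholesterol in the set): holds — descendants of Cholesterol are {AlcoholUse, Genotype}; none are in {BMI, Diet}.
Condition 2 (every backdoor path blocked by {BMI, Diet}):
  P1: blocked at fork node Diet ∈ conditioning set.
  P2: blocked at chain node BMI ∈ conditioning set.
  P3: blocked at fork node BMI ∈ conditioning set.
{BMI, Diet} satisfies the backdoor criterion.

Yes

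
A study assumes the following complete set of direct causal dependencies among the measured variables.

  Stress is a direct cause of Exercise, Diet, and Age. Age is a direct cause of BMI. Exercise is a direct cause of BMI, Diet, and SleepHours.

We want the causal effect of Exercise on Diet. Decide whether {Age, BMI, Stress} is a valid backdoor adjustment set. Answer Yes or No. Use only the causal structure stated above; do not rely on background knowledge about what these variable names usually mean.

Backdoor paths from Exercise to Diet (paths whose first edge points into Exercise):
  P1: Exercise <- Stress -> Diet
Condition 1 (no descendant of Exercise in the set): FAILS — BMI is a descendant of Exercise.
Condition 2 (every backdoor path blocked by {Age, BMI, Stress}):
  P1: blocked at fork node Stress ∈ conditioning set.
{Age, BMI, Stress} does not satisfy the backdoor criterion.

No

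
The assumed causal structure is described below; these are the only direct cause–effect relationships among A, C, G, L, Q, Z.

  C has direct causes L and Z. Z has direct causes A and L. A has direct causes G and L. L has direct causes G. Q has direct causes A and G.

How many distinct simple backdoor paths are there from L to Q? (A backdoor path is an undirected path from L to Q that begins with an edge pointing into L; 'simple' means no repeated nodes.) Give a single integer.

2

A backdoor path from L to Q is any simple undirected path whose first edge points into L (i.e. leaves L via a parent).
Parents of L: {G}.
Enumerating:
  P1: L <- G -> A -> Q
  P2: L <- G -> Q
That exhausts the simple backdoor paths. Count: 2.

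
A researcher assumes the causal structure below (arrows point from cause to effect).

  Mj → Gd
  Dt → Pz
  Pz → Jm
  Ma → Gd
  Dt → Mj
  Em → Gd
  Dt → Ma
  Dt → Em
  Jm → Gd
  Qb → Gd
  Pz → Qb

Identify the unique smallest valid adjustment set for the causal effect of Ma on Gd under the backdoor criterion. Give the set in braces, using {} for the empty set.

Variables eligible for adjustment (non-descendants of Ma, excluding Ma and Gd): {Dt, Em, Jm, Mj, Pz, Qb}.
Backdoor paths from Ma to Gd:
  P1: Ma <- Dt -> Mj -> Gd
  P2: Ma <- Dt -> Em -> Gd
  P3: Ma <- Dt -> Pz -> Qb -> Gd
  P4: Ma <- Dt -> Pz -> Jm -> Gd
The empty set is not sufficient: P1 (Ma <- Dt -> Mj -> Gd) has no collider blocking it and no conditioned non-collider, so it is open.
Try {Dt}:
  P1: blocked at fork node Dt ∈ conditioning set.
  P2: blocked at fork node Dt ∈ conditioning set.
  P3: blocked at fork node Dt ∈ conditioning set.
  P4: blocked at fork node Dt ∈ conditioning set.
{Dt} contains no descendant of Ma and blocks every backdoor path.
No other singleton works — e.g. {Mj} leaves P2 open — so {Dt} is the unique smallest valid adjustment set.

{Dt}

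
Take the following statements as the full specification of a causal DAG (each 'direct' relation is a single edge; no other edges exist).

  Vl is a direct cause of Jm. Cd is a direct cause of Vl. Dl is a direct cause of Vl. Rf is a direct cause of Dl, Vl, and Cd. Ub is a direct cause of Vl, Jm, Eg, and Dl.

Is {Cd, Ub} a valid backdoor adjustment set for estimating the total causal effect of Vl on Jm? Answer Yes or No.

Backdoor paths from Vl to Jm (paths whose first edge points into Vl):
  P1: Vl <- Ub -> Jm
  P2: Vl <- Rf -> Dl <- Ub -> Jm
  P3: Vl <- Cd <- Rf -> Dl <- Ub -> Jm
  P4: Vl <- Dl <- Ub -> Jm
Condition 1 (no descendant of Vl in the set): holds — descendants of Vl are {Jm}; none are in {Cd, Ub}.
Condition 2 (every backdoor path blocked by {Cd, Ub}):
  P1: blocked at fork node Ub ∈ conditioning set.
  P2: blocked at collider Dl (neither it nor any descendant is in the conditioning set).
  P3: blocked at chain node Cd ∈ conditioning set.
  P4: blocked at fork node Ub ∈ conditioning set.
{Cd, Ub} satisfies the backdoor criterion.

Yes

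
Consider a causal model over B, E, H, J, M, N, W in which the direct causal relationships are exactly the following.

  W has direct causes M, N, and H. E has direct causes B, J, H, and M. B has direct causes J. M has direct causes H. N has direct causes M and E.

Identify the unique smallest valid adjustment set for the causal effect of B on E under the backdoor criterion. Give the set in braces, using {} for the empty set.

{J}

Variables eligible for adjustment (non-descendants of B, excluding B and E): {H, J, M}.
Backdoor paths from B to E:
  P1: B <- J -> E
The empty set is not sufficient: P1 (B <- J -> E) has no collider blocking it and no conditioned non-collider, so it is open.
Try {J}:
  P1: blocked at fork node J ∈ conditioning set.
{J} contains no descendant of B and blocks every backdoor path.
No other singleton works — e.g. {H} leaves P1 open — so {J} is the unique smallest valid adjustment set.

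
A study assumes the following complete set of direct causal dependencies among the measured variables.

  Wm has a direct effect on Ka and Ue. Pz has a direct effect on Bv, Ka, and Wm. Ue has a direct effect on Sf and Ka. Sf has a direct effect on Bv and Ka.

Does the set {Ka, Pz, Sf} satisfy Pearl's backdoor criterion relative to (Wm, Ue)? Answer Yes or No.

Backdoor paths from Wm to Ue (paths whose first edge points into Wm):
  P1: Wm <- Pz -> Bv <- Sf <- Ue
  P2: Wm <- Pz -> Bv <- Sf -> Ka <- Ue
  P3: Wm <- Pz -> Ka <- Ue
  P4: Wm <- Pz -> Ka <- Sf <- Ue
Condition 1 (no descendant of Wm in the set): FAILS — Ka and Sf are descendants of Wm.
Condition 2 (every backdoor path blocked by {Ka, Pz, Sf}):
  P1: blocked at fork node Pz ∈ conditioning set.
  P2: blocked at fork node Pz ∈ conditioning set.
  P3: blocked at fork node Pz ∈ conditioning set.
  P4: blocked at fork node Pz ∈ conditioning set.
{Ka, Pz, Sf} does not satisfy the backdoor criterion.

No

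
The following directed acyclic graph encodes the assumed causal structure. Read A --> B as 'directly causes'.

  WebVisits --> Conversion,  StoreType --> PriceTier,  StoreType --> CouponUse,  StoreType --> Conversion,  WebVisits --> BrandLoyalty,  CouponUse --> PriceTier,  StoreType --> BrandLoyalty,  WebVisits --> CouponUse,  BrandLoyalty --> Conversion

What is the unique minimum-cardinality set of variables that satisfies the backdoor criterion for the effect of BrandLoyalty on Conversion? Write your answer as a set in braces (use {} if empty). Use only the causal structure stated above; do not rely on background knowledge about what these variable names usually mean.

Variables eligible for adjustment (non-descendants of BrandLoyalty, excluding BrandLoyalty and Conversion): {CouponUse, PriceTier, StoreType, WebVisits}.
Backdoor paths from BrandLoyalty to Conversion:
  P1: BrandLoyalty <- StoreType -> CouponUse <- WebVisits -> Conversion
  P2: BrandLoyalty <- StoreType -> PriceTier <- CouponUse <- WebVisits -> Conversion
  P3: BrandLoyalty <- StoreType -> Conversion
  P4: BrandLoyalty <- WebVisits -> CouponUse <- StoreType -> Conversion
  P5: BrandLoyalty <- WebVisits -> CouponUse -> PriceTier <- StoreType -> Conversion
  P6: BrandLoyalty <- WebVisits -> Conversion
The empty set is not sufficient: P3 (BrandLoyalty <- StoreType -> Conversion) has no collider blocking it and no conditioned non-collider, so it is open.
Try {StoreType, WebVisits}:
  P1: blocked at fork node StoreType ∈ conditioning set.
  P2: blocked at fork node StoreType ∈ conditioning set.
  P3: blocked at fork node StoreType ∈ conditioning set.
  P4: blocked at fork node WebVisits ∈ conditioning set.
  P5: blocked at fork node WebVisits ∈ conditioning set.
  P6: blocked at fork node WebVisits ∈ conditioning set.
{StoreType, WebVisits} contains no descendant of BrandLoyalty and blocks every backdoor path.
Every element of {StoreType, WebVisits} is needed (dropping StoreType leaves P3 open; dropping WebVisits leaves P6 open), so no proper subset is valid.
Among all size-2 subsets of the eligible variables, only {StoreType, WebVisits} blocks every backdoor path, so it is the unique smallest valid adjustment set.

{StoreType, WebVisits}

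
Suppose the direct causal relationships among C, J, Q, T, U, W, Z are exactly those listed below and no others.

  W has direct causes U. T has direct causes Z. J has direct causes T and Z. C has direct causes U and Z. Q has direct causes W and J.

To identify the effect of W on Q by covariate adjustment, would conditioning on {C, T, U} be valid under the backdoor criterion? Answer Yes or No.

Yes

Backdoor paths from W to Q (paths whose first edge points into W):
  P1: W <- U -> C <- Z -> T -> J -> Q
  P2: W <- U -> C <- Z -> J -> Q
Condition 1 (no descendant of W in the set): holds — descendants of W are {Q}; none are in {C, T, U}.
Condition 2 (every backdoor path blocked by {C, T, U}):
  P1: blocked at fork node U ∈ conditioning set.
  P2: blocked at fork node U ∈ conditioning set.
{C, T, U} satisfies the backdoor criterion.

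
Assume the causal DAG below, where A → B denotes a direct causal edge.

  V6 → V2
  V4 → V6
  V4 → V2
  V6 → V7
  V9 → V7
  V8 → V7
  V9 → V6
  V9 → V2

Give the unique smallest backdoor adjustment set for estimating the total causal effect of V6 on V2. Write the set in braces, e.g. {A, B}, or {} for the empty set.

Variables eligible for adjustment (non-descendants of V6, excluding V6 and V2): {V4, V8, V9}.
Backdoor paths from V6 to V2:
  P1: V6 <- V4 -> V2
  P2: V6 <- V9 -> V2
The empty set is not sufficient: P1 (V6 <- V4 -> V2) has no collider blocking it and no conditioned non-collider, so it is open.
Try {V4, V9}:
  P1: blocked at fork node V4 ∈ conditioning set.
  P2: blocked at fork node V9 ∈ conditioning set.
{V4, V9} contains no descendant of V6 and blocks every backdoor path.
Every element of {V4, V9} is needed (dropping V4 leaves P1 open; dropping V9 leaves P2 open), so no proper subset is valid.
Among all size-2 subsets of the eligible variables, only {V4, V9} blocks every backdoor path, so it is the unique smallest valid adjustment set.

{V4, V9}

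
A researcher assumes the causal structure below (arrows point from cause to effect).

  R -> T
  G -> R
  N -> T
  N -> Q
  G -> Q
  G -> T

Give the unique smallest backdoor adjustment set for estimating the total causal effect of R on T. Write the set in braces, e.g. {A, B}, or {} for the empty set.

Variables eligible for adjustment (non-descendants of R, excluding R and T): {G, N, Q}.
Backdoor paths from R to T:
  P1: R <- G -> Q <- N -> T
  P2: R <- G -> T
The empty set is not sufficient: P2 (R <- G -> T) has no collider blocking it and no conditioned non-collider, so it is open.
Try {G}:
  P1: blocked at fork node G ∈ conditioning set.
  P2: blocked at fork node G ∈ conditioning set.
{G} contains no descendant of R and blocks every backdoor path.
No other singleton works — e.g. {N} leaves P2 open — so {G} is the unique smallest valid adjustment set.

{G}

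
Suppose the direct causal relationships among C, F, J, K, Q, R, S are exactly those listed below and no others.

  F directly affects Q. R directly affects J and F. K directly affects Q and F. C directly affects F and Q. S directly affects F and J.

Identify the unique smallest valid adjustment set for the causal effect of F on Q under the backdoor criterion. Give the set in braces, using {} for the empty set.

{C, K}

Variables eligible for adjustment (non-descendants of F, excluding F and Q): {C, J, K, R, S}.
Backdoor paths from F to Q:
  P1: F <- C -> Q
  P2: F <- K -> Q
The empty set is not sufficient: P1 (F <- C -> Q) has no collider blocking it and no conditioned non-collider, so it is open.
Try {C, K}:
  P1: blocked at fork node C ∈ conditioning set.
  P2: blocked at fork node K ∈ conditioning set.
{C, K} contains no descendant of F and blocks every backdoor path.
Every element of {C, K} is needed (dropping C leaves P1 open; dropping K leaves P2 open), so no proper subset is valid.
Among all size-2 subsets of the eligible variables, only {C, K} blocks every backdoor path, so it is the unique smallest valid adjustment set.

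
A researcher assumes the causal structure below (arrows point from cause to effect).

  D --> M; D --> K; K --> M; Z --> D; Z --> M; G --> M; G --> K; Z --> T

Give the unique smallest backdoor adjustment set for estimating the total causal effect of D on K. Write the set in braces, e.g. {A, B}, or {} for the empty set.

Variables eligible for adjustment (non-descendants of D, excluding D and K): {G, T, Z}.
Backdoor paths from D to K:
  P1: D <- Z -> M <- G -> K
  P2: D <- Z -> M <- K
Each backdoor path contains an unconditioned collider, so every path is already blocked with the empty conditioning set:
  P1: blocked at collider M (neither it nor any descendant is in the conditioning set).
  P2: blocked at collider M (neither it nor any descendant is in the conditioning set).
The empty set is therefore the unique smallest valid set.

{}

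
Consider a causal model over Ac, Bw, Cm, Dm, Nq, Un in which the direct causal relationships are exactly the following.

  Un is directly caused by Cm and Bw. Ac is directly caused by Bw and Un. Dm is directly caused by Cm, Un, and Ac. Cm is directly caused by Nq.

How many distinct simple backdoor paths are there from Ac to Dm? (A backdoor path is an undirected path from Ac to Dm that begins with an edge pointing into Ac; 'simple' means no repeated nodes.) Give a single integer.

4

A backdoor path from Ac to Dm is any simple undirected path whose first edge points into Ac (i.e. leaves Ac via a parent).
Parents of Ac: {Bw, Un}.
Enumerating:
  P1: Ac <- Bw -> Un <- Cm -> Dm
  P2: Ac <- Bw -> Un -> Dm
  P3: Ac <- Un <- Cm -> Dm
  P4: Ac <- Un -> Dm
That exhausts the simple backdoor paths. Count: 4.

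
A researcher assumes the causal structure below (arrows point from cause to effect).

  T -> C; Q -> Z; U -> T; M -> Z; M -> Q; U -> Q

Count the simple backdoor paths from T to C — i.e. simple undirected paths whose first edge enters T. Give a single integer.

0

A backdoor path from T to C is any simple undirected path whose first edge points into T (i.e. leaves T via a parent).
Parents of T: {U}.
No simple path from any parent of T reaches C without revisiting T, so there are no backdoor paths.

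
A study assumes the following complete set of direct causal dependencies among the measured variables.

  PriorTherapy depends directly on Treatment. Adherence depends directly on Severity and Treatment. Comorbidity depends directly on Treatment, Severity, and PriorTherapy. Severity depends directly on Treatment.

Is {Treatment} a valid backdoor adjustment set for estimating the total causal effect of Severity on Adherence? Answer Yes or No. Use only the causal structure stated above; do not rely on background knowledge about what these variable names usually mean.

Yes

Backdoor paths from Severity to Adherence (paths whose first edge points into Severity):
  P1: Severity <- Treatment -> Adherence
Condition 1 (no descendant of Severity in the set): holds — descendants of Severity are {Adherence, Comorbidity}; none are in {Treatment}.
Condition 2 (every backdoor path blocked by {Treatment}):
  P1: blocked at fork node Treatment ∈ conditioning set.
{Treatment} satisfies the backdoor criterion.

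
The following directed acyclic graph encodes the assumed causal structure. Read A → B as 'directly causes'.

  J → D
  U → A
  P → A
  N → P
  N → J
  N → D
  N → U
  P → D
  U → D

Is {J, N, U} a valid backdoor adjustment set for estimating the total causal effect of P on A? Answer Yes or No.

Backdoor paths from P to A (paths whose first edge points into P):
  P1: P <- N -> J -> D <- U -> A
  P2: P <- N -> U -> A
  P3: P <- N -> D <- U -> A
Condition 1 (no descendant of P in the set): holds — descendants of P are {A, D}; none are in {J, N, U}.
Condition 2 (every backdoor path blocked by {J, N, U}):
  P1: blocked at fork node N ∈ conditioning set.
  P2: blocked at fork node N ∈ conditioning set.
  P3: blocked at fork node N ∈ conditioning set.
{J, N, U} satisfies the backdoor criterion.

Yes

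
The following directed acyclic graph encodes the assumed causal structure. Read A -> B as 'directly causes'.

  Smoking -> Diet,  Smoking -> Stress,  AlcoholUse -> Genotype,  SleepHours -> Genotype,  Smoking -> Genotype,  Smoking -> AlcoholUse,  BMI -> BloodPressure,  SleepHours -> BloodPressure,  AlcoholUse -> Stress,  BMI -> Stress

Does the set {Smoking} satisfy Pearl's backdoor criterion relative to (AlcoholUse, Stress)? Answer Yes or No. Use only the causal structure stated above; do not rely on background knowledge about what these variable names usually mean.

Backdoor paths from AlcoholUse to Stress (paths whose first edge points into AlcoholUse):
  P1: AlcoholUse <- Smoking -> Genotype <- SleepHours -> BloodPressure <- BMI -> Stress
  P2: AlcoholUse <- Smoking -> Stress
Condition 1 (no descendant of AlcoholUse in the set): holds — descendants of AlcoholUse are {Genotype, Stress}; none are in {Smoking}.
Condition 2 (every backdoor path blocked by {Smoking}):
  P1: blocked at fork node Smoking ∈ conditioning set.
  P2: blocked at fork node Smoking ∈ conditioning set.
{Smoking} satisfies the backdoor criterion.

Yes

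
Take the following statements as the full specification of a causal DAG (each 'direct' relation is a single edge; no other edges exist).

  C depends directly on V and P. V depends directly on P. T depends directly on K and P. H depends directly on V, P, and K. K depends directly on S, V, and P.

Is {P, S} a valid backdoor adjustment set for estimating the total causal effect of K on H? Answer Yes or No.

Backdoor paths from K to H (paths whose first edge points into K):
  P1: K <- P -> V -> H
  P2: K <- P -> H
  P3: K <- P -> C <- V -> H
  P4: K <- V <- P -> H
  P5: K <- V -> H
  P6: K <- V -> C <- P -> H
Condition 1 (no descendant of K in the set): holds — descendants of K are {H, T}; none are in {P, S}.
Condition 2 (every backdoor path blocked by {P, S}):
  P1: blocked at fork node P ∈ conditioning set.
  P2: blocked at fork node P ∈ conditioning set.
  P3: blocked at fork node P ∈ conditioning set.
  P4: blocked at fork node P ∈ conditioning set.
  P5: open — no interior node is in the conditioning set.
  P6: blocked at collider C (neither it nor any descendant is in the conditioning set).
{P, S} does not satisfy the backdoor criterion.

No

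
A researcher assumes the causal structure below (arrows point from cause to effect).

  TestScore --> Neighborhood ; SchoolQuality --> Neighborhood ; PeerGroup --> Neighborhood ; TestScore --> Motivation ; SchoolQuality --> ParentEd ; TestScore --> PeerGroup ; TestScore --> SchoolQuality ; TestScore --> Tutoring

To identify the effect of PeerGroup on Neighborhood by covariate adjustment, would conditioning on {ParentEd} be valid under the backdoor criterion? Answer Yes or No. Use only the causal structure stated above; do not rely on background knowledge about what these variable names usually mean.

Backdoor paths from PeerGroup to Neighborhood (paths whose first edge points into PeerGroup):
  P1: PeerGroup <- TestScore -> SchoolQuality -> Neighborhood
  P2: PeerGroup <- TestScore -> Neighborhood
Condition 1 (no descendant of PeerGroup in the set): holds — descendants of PeerGroup are {Neighborhood}; none are in {ParentEd}.
Condition 2 (every backdoor path blocked by {ParentEd}):
  P1: open — no interior node is in the conditioning set.
  P2: open — no interior node is in the conditioning set.
{ParentEd} does not satisfy the backdoor criterion.

No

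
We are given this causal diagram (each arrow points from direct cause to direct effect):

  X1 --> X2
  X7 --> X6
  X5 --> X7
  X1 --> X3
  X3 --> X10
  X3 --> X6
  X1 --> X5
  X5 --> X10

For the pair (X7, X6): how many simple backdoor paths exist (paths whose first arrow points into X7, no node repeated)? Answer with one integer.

2

A backdoor path from X7 to X6 is any simple undirected path whose first edge points into X7 (i.e. leaves X7 via a parent).
Parents of X7: {X5}.
Enumerating:
  P1: X7 <- X5 <- X1 -> X3 -> X6
  P2: X7 <- X5 -> X10 <- X3 -> X6
That exhausts the simple backdoor paths. Count: 2.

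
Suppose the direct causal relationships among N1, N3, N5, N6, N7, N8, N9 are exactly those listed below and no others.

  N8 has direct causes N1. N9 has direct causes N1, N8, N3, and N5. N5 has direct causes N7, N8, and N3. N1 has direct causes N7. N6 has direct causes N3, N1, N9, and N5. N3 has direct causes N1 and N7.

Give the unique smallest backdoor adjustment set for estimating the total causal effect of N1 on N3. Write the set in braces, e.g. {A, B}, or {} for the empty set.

{N7}

Variables eligible for adjustment (non-descendants of N1, excluding N1 and N3): {N7}.
Backdoor paths from N1 to N3:
  P1: N1 <- N7 -> N3
  P2: N1 <- N7 -> N5 <- N8 -> N9 <- N3
  P3: N1 <- N7 -> N5 <- N8 -> N9 -> N6 <- N3
  P4: N1 <- N7 -> N5 <- N3
  P5: N1 <- N7 -> N5 -> N9 <- N3
  P6: N1 <- N7 -> N5 -> N9 -> N6 <- N3
  P7: N1 <- N7 -> N5 -> N6 <- N3
  P8: N1 <- N7 -> N5 -> N6 <- N9 <- N3
The empty set is not sufficient: P1 (N1 <- N7 -> N3) has no collider blocking it and no conditioned non-collider, so it is open.
Try {N7}:
  P1: blocked at fork node N7 ∈ conditioning set.
  P2: blocked at fork node N7 ∈ conditioning set.
  P3: blocked at fork node N7 ∈ conditioning set.
  P4: blocked at fork node N7 ∈ conditioning set.
  P5: blocked at fork node N7 ∈ conditioning set.
  P6: blocked at fork node N7 ∈ conditioning set.
  P7: blocked at fork node N7 ∈ conditioning set.
  P8: blocked at fork node N7 ∈ conditioning set.
{N7} contains no descendant of N1 and blocks every backdoor path.
{N7} is the unique smallest valid adjustment set.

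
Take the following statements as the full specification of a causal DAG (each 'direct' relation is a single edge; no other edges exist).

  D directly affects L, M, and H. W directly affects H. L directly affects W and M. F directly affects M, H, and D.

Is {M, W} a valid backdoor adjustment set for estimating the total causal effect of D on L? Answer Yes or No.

Backdoor paths from D to L (paths whose first edge points into D):
  P1: D <- F -> M <- L
  P2: D <- F -> H <- W <- L
Condition 1 (no descendant of D in the set): FAILS — M and W are descendants of D.
Condition 2 (every backdoor path blocked by {M, W}):
  P1: open — collider(s) M are conditioned on (or have a conditioned descendant) and no non-collider on the path is in the set.
  P2: blocked at collider H (neither it nor any descendant is in the conditioning set).
{M, W} does not satisfy the backdoor criterion.

No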